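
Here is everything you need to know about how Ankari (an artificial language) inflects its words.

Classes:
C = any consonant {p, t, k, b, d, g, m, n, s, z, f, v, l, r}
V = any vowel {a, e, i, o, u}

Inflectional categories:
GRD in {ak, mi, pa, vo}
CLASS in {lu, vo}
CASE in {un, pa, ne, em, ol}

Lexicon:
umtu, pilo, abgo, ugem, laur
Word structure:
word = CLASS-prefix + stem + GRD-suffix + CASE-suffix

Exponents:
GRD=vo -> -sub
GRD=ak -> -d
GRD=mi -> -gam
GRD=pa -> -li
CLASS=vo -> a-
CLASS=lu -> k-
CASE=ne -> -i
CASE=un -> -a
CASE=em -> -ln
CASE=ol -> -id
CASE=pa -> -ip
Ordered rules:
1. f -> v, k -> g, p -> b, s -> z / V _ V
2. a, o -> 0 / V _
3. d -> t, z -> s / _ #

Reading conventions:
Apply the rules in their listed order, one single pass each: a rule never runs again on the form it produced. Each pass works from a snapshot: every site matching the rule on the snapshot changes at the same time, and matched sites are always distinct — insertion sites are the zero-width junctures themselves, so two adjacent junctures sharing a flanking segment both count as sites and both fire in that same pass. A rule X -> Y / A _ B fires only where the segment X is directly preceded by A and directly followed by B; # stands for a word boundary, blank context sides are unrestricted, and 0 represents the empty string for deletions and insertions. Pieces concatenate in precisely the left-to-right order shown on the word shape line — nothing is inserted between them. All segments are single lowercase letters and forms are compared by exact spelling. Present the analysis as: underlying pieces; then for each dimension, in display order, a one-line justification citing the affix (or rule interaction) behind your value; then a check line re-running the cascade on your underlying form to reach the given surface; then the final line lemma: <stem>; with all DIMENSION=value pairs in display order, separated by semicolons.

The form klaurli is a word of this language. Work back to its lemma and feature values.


underlying: k-laur-li-a
GRD=pa - signalled by the affix -li
CLASS=lu - signalled by the affix k-
CASE=un - signalled by the affix -a
check: klaurlia -> klaurlia -> klaurli -> klaurli
lemma: laur; GRD=pa; CLASS=lu; CASE=un


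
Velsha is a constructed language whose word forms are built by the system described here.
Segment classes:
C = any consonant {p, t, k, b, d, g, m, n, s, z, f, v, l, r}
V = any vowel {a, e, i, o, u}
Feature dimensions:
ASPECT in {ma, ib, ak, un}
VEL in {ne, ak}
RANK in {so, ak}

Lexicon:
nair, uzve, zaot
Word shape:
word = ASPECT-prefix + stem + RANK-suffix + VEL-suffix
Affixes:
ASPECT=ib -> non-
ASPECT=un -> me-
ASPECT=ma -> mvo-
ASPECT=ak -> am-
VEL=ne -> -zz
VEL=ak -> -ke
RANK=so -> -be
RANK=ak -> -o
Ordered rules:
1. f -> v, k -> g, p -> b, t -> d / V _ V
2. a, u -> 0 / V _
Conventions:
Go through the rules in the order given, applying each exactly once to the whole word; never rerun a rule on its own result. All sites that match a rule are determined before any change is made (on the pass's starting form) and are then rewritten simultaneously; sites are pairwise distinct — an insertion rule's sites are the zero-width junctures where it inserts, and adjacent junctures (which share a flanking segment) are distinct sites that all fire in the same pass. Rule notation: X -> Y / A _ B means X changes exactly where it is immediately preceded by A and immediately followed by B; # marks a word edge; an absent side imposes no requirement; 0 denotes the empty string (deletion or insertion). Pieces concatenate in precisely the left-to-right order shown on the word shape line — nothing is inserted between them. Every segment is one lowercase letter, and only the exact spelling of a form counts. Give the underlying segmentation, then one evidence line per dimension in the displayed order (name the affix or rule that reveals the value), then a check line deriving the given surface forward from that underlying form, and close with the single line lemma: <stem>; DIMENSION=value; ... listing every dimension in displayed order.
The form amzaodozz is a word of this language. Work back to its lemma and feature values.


underlying: am-zaot-o-zz
ASPECT=ak - signalled by the affix am-
VEL=ne - signalled by the affix -zz
RANK=ak - signalled by the affix -o
check: amzaotozz -> amzaodozz -> amzaodozz
lemma: zaot; ASPECT=ak; VEL=ne; RANK=ak


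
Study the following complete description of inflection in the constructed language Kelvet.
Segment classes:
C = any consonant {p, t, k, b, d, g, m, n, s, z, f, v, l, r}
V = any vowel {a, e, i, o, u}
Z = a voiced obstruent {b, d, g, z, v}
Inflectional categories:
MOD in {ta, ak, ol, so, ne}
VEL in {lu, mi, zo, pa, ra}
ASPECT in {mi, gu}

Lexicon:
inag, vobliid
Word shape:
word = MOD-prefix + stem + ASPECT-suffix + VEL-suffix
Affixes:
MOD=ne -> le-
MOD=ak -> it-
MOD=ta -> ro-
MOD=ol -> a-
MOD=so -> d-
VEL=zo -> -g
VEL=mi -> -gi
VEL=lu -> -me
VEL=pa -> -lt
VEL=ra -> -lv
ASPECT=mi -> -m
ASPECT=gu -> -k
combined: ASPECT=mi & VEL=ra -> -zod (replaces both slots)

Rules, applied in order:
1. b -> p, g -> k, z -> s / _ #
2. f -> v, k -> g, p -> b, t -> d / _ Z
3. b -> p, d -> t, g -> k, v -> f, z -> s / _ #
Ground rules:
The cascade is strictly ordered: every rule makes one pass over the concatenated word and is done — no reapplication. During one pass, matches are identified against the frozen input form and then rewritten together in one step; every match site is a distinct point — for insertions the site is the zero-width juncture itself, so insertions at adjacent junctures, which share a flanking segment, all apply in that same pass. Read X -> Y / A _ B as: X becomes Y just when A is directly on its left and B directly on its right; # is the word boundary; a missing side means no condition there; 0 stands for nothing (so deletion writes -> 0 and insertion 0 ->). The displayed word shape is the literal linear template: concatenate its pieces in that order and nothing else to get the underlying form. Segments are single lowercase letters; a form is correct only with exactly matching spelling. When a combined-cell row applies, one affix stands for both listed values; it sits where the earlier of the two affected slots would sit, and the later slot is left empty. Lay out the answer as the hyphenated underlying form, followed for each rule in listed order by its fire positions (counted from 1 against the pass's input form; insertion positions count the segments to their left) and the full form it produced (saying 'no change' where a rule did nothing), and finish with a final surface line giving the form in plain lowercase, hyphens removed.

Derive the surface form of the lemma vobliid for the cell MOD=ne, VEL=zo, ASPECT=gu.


underlying: le-vobliid-k-g
1. b -> p, g -> k, z -> s / _ #: fires at position(s) 11: levobliidkk
2. f -> v, k -> g, p -> b, t -> d / _ Z: no change
3. b -> p, d -> t, g -> k, v -> f, z -> s / _ #: no change
surface: levobliidkk


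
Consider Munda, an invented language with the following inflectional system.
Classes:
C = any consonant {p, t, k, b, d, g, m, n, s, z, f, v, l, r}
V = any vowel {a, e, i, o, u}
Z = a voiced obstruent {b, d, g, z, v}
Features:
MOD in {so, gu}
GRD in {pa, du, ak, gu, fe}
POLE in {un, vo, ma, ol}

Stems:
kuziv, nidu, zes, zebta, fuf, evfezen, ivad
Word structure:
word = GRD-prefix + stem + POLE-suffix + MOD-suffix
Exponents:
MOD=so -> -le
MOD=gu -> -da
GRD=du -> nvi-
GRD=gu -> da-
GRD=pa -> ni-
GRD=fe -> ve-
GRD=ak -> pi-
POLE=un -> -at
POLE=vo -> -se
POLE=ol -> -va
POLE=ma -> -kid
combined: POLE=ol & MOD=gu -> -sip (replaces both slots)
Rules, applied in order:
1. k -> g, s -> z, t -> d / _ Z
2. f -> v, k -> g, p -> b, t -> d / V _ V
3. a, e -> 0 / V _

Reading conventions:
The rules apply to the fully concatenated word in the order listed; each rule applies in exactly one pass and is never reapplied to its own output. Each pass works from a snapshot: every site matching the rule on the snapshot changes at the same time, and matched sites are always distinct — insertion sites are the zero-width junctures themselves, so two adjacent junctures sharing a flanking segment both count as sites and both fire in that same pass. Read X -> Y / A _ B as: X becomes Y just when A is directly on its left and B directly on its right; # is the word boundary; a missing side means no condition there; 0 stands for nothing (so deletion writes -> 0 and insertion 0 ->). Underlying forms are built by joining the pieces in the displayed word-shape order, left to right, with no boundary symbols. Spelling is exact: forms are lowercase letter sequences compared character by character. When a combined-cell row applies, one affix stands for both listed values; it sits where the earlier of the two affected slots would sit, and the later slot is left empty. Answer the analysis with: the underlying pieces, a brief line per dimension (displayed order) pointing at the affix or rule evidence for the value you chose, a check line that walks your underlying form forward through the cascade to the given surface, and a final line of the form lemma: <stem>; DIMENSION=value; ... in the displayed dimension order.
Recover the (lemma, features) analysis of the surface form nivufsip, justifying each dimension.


underlying: ni-fuf-sip
MOD=gu - signalled by the combined affix row
GRD=pa - signalled by the affix ni-
POLE=ol - signalled by the combined affix row
check: nifufsip -> nifufsip -> nivufsip -> nivufsip
lemma: fuf; MOD=gu; GRD=pa; POLE=ol


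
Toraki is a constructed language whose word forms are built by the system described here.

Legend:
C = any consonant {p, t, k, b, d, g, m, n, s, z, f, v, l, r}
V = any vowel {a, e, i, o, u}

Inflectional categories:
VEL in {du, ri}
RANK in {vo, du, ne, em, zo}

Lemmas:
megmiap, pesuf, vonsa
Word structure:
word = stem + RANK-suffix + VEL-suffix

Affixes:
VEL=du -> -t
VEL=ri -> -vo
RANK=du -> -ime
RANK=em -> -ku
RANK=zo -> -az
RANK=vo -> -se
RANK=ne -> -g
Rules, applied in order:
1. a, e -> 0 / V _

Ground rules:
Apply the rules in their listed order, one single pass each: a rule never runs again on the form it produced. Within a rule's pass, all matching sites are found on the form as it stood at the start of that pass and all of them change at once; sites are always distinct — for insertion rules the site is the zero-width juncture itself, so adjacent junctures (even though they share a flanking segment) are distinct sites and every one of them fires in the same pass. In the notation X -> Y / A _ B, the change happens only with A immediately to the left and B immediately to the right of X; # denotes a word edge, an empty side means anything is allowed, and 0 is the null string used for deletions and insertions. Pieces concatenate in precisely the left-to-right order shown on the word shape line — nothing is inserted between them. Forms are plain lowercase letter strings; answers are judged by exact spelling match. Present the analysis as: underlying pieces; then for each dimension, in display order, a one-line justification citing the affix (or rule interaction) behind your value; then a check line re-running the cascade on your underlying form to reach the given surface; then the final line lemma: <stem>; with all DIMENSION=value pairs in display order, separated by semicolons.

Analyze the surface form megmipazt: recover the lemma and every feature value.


underlying: megmiap-az-t
VEL=du - signalled by the affix -t
RANK=zo - signalled by the affix -az
check: megmiapazt -> megmipazt
lemma: megmiap; VEL=du; RANK=zo


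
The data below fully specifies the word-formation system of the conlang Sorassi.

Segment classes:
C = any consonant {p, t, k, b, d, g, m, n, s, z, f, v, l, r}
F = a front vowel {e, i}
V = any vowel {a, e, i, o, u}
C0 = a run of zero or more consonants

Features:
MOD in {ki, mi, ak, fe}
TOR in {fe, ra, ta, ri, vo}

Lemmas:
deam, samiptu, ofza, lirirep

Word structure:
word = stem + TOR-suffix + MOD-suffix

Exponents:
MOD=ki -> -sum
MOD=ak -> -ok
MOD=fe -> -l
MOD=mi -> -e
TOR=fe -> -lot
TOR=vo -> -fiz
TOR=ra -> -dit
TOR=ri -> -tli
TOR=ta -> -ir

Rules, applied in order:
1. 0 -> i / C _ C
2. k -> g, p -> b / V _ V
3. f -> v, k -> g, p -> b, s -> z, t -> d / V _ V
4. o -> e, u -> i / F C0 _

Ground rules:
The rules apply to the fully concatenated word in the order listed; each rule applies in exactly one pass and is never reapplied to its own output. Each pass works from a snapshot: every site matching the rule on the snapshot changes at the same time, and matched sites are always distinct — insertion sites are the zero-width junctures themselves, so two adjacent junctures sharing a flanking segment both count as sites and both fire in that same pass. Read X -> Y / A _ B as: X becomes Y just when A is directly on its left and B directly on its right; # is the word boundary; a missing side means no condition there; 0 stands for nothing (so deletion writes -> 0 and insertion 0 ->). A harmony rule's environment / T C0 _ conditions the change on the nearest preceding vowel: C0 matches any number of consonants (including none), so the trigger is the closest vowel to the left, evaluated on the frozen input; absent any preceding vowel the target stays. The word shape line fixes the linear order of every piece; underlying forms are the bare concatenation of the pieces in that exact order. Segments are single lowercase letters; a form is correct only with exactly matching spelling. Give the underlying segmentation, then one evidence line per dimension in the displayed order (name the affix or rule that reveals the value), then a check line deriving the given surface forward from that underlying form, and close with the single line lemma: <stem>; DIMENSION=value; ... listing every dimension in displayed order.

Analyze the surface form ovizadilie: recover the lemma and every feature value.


underlying: ofza-tli-e
MOD=mi - signalled by the affix -e
TOR=ri - signalled by the affix -tli
check: ofzatlie -> ofizatilie -> ofizatilie -> ovizadilie -> ovizadilie
lemma: ofza; MOD=mi; TOR=ri


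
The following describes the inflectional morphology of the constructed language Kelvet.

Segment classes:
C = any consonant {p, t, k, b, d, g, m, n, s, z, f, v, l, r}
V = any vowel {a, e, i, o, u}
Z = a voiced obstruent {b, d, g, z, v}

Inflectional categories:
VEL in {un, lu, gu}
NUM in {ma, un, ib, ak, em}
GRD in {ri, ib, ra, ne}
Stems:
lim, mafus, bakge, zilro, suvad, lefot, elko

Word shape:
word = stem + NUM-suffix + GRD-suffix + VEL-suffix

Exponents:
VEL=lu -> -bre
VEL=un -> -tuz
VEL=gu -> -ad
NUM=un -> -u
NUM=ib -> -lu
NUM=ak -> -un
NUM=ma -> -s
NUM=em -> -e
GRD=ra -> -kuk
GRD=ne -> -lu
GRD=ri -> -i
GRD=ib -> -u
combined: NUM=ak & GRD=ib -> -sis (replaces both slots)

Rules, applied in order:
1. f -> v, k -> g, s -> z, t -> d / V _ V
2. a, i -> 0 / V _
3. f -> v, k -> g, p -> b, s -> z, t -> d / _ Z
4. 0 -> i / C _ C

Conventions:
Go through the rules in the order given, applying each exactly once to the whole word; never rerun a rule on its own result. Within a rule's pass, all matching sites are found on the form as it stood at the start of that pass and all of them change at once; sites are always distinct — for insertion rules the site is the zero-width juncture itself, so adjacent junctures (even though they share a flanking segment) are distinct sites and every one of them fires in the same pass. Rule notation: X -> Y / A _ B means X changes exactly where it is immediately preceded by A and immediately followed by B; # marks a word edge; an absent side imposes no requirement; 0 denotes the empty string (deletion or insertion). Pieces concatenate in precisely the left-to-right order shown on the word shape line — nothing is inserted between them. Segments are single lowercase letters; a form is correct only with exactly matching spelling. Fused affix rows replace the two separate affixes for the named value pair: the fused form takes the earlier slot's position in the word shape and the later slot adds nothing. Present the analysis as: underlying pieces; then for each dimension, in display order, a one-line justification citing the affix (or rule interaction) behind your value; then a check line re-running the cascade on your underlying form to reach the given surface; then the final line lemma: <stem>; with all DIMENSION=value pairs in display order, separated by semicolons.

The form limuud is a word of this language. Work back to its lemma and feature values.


underlying: lim-u-u-ad
VEL=gu - signalled by the affix -ad
NUM=un - signalled by the affix -u
GRD=ib - signalled by the affix -u
check: limuuad -> limuuad -> limuud -> limuud -> limuud
lemma: lim; VEL=gu; NUM=un; GRD=ib


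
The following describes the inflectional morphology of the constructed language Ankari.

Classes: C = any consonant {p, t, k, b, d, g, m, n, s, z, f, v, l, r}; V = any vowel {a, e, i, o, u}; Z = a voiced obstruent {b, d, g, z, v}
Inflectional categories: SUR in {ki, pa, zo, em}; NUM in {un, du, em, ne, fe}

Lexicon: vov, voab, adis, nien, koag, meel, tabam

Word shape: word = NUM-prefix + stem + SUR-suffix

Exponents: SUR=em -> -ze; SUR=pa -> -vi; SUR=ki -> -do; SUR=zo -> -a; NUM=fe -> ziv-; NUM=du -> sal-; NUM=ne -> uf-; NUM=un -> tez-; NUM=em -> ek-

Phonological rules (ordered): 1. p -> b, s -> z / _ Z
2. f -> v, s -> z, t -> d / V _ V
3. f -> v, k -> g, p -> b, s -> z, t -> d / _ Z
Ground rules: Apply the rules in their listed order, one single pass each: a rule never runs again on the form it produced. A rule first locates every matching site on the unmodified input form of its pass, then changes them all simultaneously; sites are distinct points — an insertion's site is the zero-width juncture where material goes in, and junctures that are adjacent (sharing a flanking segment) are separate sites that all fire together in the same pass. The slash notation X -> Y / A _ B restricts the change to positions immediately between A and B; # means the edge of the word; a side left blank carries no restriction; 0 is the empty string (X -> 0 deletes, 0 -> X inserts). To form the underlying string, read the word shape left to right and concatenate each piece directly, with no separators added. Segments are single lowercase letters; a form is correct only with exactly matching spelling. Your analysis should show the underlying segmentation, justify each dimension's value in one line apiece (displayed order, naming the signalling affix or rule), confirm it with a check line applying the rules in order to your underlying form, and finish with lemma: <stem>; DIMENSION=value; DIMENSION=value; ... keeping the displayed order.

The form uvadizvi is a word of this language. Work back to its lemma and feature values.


underlying: uf-adis-vi
SUR=pa - signalled by the affix -vi
NUM=ne - signalled by the affix uf-
check: ufadisvi -> ufadizvi -> uvadizvi -> uvadizvi
lemma: adis; SUR=pa; NUM=ne


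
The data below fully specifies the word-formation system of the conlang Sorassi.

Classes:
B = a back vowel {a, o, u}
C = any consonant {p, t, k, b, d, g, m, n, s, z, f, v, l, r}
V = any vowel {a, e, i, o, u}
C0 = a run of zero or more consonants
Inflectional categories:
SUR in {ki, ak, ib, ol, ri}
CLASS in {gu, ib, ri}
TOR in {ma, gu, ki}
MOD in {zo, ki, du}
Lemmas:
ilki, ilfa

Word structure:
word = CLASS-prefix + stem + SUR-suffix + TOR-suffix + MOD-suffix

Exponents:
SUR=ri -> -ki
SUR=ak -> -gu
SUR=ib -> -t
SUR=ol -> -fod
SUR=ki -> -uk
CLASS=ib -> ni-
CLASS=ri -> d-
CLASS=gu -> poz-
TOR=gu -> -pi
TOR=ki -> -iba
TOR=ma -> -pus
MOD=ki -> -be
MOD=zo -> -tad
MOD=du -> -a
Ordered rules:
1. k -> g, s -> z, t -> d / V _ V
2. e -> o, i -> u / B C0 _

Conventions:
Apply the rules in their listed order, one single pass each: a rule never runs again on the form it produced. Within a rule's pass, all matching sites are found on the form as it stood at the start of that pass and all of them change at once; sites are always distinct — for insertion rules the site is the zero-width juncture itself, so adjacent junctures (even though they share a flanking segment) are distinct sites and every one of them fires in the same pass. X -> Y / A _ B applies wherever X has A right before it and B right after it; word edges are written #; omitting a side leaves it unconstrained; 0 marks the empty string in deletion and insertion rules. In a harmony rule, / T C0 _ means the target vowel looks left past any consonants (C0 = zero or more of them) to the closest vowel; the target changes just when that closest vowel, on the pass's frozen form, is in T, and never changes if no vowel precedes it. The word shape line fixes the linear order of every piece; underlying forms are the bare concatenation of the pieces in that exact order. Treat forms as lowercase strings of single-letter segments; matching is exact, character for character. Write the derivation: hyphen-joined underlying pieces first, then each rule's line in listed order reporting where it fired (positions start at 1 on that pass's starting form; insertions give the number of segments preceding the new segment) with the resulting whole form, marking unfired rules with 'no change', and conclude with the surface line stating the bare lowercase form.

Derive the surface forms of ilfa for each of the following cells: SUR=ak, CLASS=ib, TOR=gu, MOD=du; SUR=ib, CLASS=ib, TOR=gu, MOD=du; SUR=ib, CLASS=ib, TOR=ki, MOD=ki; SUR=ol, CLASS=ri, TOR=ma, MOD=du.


cell SUR=ak, CLASS=ib, TOR=gu, MOD=du:
underlying: ni-ilfa-gu-pi-a
1. k -> g, s -> z, t -> d / V _ V: no change
2. e -> o, i -> u / B C0 _: fires at position(s) 10: niilfagupua
surface: niilfagupua

cell SUR=ib, CLASS=ib, TOR=gu, MOD=du:
underlying: ni-ilfa-t-pi-a
1. k -> g, s -> z, t -> d / V _ V: no change
2. e -> o, i -> u / B C0 _: fires at position(s) 9: niilfatpua
surface: niilfatpua

cell SUR=ib, CLASS=ib, TOR=ki, MOD=ki:
underlying: ni-ilfa-t-iba-be
1. k -> g, s -> z, t -> d / V _ V: fires at position(s) 7: niilfadibabe
2. e -> o, i -> u / B C0 _: fires at position(s) 8, 12: niilfadubabo
surface: niilfadubabo

cell SUR=ol, CLASS=ri, TOR=ma, MOD=du:
underlying: d-ilfa-fod-pus-a
1. k -> g, s -> z, t -> d / V _ V: fires at position(s) 11: dilfafodpuza
2. e -> o, i -> u / B C0 _: no change
surface: dilfafodpuza


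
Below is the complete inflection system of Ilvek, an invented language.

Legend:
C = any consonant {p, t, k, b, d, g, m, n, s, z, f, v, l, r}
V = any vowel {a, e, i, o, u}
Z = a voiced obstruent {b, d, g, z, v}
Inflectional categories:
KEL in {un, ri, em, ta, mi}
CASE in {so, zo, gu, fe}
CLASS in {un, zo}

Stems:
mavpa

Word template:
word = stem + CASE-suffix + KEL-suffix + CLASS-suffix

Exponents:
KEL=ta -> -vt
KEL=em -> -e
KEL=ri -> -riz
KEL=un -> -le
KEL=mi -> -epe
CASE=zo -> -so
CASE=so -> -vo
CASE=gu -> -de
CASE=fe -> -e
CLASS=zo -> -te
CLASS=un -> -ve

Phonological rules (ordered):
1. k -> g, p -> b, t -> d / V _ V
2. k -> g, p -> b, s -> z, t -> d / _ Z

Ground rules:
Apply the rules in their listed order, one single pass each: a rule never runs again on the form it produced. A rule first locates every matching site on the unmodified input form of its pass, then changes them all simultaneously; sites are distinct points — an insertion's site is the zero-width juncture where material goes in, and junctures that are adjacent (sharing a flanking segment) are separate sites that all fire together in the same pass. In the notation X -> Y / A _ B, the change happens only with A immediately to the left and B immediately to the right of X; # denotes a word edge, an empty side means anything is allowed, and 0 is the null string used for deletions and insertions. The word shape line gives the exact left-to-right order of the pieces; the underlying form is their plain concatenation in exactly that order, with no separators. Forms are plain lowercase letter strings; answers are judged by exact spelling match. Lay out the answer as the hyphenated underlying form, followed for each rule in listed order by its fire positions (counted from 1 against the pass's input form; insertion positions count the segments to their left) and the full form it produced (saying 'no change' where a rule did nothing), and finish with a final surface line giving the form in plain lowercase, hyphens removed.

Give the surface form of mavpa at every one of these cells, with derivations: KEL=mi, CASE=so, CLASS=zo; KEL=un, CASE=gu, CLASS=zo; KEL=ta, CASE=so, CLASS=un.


cell KEL=mi, CASE=so, CLASS=zo:
underlying: mavpa-vo-epe-te
1. k -> g, p -> b, t -> d / V _ V: fires at position(s) 9, 11: mavpavoebede
2. k -> g, p -> b, s -> z, t -> d / _ Z: no change
surface: mavpavoebede

cell KEL=un, CASE=gu, CLASS=zo:
underlying: mavpa-de-le-te
1. k -> g, p -> b, t -> d / V _ V: fires at position(s) 10: mavpadelede
2. k -> g, p -> b, s -> z, t -> d / _ Z: no change
surface: mavpadelede

cell KEL=ta, CASE=so, CLASS=un:
underlying: mavpa-vo-vt-ve
1. k -> g, p -> b, t -> d / V _ V: no change
2. k -> g, p -> b, s -> z, t -> d / _ Z: fires at position(s) 9: mavpavovdve
surface: mavpavovdve


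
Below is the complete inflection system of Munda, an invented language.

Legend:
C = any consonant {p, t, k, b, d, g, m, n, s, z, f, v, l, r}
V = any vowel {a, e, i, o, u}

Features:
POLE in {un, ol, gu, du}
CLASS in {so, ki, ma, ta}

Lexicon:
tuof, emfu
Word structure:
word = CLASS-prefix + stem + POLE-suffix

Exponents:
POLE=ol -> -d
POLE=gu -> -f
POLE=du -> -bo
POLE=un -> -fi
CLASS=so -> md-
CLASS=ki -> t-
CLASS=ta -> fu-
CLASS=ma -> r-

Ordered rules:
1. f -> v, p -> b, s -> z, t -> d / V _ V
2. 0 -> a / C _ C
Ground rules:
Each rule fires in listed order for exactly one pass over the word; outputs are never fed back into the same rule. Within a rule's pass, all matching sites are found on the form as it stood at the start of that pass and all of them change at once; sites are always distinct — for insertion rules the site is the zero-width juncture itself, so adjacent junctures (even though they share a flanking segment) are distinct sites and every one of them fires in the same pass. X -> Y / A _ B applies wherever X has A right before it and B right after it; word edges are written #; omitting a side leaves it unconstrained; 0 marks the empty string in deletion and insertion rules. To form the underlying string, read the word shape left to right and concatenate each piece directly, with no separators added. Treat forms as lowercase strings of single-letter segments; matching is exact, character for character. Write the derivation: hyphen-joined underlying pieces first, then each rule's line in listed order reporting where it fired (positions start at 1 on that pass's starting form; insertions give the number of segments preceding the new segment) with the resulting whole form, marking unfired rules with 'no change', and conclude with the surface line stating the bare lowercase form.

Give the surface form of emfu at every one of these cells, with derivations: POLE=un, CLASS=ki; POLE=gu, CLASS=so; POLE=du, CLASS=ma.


cell POLE=un, CLASS=ki:
underlying: t-emfu-fi
1. f -> v, p -> b, s -> z, t -> d / V _ V: fires at position(s) 6: temfuvi
2. 0 -> a / C _ C: inserts after position(s) 3: temafuvi
surface: temafuvi

cell POLE=gu, CLASS=so:
underlying: md-emfu-f
1. f -> v, p -> b, s -> z, t -> d / V _ V: no change
2. 0 -> a / C _ C: inserts after position(s) 1, 4: mademafuf
surface: mademafuf

cell POLE=du, CLASS=ma:
underlying: r-emfu-bo
1. f -> v, p -> b, s -> z, t -> d / V _ V: no change
2. 0 -> a / C _ C: inserts after position(s) 3: remafubo
surface: remafubo


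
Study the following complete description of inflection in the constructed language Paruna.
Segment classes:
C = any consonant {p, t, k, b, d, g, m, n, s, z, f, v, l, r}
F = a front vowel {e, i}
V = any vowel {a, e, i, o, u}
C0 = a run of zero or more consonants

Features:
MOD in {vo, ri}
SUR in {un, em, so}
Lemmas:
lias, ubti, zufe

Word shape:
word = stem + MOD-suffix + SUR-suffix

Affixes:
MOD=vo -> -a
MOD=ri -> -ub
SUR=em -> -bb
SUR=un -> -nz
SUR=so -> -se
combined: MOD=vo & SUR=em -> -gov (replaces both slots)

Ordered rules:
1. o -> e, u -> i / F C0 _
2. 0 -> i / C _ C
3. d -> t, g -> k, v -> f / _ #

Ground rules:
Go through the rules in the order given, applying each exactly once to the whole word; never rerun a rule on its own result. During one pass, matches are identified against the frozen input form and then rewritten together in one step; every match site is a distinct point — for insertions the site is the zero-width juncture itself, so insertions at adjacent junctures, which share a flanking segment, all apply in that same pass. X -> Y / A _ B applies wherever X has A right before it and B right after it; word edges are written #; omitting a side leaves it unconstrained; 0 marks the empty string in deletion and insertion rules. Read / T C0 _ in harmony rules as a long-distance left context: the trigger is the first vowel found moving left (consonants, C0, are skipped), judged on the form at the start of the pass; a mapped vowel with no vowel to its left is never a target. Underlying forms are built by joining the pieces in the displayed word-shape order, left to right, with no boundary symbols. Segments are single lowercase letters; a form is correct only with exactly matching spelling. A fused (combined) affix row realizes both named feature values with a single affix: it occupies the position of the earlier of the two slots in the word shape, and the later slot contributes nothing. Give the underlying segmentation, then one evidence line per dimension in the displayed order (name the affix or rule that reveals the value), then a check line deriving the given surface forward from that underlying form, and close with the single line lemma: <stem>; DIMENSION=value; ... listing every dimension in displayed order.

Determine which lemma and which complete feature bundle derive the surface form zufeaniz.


underlying: zufe-a-nz
MOD=vo - signalled by the affix -a
SUR=un - signalled by the affix -nz
check: zufeanz -> zufeanz -> zufeaniz -> zufeaniz
lemma: zufe; MOD=vo; SUR=un


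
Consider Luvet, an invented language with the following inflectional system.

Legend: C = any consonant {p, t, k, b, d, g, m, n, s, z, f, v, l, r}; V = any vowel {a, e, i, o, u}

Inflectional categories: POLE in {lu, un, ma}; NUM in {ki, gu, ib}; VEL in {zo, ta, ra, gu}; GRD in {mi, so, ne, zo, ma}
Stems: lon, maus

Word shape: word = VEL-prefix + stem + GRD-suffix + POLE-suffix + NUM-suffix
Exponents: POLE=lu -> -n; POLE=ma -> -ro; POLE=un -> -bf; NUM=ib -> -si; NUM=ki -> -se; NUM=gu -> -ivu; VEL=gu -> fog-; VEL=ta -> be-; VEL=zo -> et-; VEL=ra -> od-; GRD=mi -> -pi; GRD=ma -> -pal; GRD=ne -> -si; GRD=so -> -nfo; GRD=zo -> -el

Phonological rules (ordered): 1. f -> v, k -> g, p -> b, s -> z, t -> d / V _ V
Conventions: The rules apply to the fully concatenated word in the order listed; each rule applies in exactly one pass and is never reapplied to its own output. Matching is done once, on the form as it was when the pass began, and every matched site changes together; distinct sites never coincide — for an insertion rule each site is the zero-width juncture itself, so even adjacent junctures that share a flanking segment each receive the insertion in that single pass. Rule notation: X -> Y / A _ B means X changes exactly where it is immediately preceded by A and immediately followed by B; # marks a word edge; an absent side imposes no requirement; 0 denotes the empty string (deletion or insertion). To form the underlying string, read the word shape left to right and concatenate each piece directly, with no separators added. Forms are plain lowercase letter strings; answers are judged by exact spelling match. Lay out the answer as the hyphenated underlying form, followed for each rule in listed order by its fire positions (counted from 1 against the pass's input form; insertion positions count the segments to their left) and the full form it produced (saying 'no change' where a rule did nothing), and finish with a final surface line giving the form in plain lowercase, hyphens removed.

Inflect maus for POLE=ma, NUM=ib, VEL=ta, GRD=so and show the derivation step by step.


underlying: be-maus-nfo-ro-si
1. f -> v, k -> g, p -> b, s -> z, t -> d / V _ V: fires at position(s) 12: bemausnforozi
surface: bemausnforozi


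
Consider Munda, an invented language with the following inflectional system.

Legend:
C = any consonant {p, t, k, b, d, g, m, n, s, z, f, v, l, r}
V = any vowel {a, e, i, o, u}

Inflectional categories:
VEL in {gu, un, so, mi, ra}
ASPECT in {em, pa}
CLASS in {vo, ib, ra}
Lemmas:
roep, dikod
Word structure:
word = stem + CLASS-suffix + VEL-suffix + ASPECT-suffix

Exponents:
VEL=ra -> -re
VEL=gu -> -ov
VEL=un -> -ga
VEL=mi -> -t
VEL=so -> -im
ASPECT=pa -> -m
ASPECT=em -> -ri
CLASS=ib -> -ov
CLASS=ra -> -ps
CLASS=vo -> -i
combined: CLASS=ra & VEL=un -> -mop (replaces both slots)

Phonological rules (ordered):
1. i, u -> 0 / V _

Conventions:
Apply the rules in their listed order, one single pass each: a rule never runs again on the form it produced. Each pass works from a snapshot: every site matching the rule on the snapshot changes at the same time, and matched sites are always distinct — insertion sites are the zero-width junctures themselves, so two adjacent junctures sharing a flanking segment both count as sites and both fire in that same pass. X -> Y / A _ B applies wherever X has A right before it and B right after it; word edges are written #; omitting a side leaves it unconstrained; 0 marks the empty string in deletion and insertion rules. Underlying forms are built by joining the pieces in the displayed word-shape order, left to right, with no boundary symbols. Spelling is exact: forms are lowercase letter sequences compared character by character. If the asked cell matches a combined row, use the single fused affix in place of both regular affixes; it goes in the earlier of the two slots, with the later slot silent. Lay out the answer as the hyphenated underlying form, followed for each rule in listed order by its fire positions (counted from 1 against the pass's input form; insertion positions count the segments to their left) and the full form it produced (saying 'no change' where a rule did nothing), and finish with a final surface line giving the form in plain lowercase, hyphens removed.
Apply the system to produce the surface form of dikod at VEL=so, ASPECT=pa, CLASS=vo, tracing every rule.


underlying: dikod-i-im-m
1. i, u -> 0 / V _: fires at position(s) 7: dikodimm
surface: dikodimm


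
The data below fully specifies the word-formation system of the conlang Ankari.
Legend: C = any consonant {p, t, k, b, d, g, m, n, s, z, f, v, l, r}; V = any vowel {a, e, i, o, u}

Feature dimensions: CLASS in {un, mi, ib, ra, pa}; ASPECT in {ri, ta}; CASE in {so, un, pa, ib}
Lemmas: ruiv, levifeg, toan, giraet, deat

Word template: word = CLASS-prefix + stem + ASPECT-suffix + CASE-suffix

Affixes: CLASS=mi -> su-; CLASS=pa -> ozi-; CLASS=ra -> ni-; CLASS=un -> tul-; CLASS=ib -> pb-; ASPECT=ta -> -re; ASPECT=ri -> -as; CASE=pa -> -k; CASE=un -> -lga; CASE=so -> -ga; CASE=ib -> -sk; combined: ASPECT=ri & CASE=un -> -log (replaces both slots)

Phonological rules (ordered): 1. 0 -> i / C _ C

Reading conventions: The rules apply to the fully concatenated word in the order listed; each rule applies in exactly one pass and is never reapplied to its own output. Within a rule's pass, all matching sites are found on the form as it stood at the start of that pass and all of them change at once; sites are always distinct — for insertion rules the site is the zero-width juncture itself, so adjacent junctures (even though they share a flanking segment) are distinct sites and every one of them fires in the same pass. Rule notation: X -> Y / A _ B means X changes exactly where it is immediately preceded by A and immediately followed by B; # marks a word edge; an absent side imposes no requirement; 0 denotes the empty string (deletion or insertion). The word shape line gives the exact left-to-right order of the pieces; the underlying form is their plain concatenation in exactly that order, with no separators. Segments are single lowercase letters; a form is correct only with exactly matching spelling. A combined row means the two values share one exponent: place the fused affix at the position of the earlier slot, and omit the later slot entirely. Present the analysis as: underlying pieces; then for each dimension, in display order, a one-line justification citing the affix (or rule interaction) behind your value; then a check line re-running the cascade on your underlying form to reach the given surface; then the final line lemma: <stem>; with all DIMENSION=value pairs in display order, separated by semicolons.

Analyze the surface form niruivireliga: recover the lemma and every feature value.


underlying: ni-ruiv-re-lga
CLASS=ra - signalled by the affix ni-
ASPECT=ta - signalled by the affix -re
CASE=un - signalled by the affix -lga
check: niruivrelga -> niruivireliga
lemma: ruiv; CLASS=ra; ASPECT=ta; CASE=un


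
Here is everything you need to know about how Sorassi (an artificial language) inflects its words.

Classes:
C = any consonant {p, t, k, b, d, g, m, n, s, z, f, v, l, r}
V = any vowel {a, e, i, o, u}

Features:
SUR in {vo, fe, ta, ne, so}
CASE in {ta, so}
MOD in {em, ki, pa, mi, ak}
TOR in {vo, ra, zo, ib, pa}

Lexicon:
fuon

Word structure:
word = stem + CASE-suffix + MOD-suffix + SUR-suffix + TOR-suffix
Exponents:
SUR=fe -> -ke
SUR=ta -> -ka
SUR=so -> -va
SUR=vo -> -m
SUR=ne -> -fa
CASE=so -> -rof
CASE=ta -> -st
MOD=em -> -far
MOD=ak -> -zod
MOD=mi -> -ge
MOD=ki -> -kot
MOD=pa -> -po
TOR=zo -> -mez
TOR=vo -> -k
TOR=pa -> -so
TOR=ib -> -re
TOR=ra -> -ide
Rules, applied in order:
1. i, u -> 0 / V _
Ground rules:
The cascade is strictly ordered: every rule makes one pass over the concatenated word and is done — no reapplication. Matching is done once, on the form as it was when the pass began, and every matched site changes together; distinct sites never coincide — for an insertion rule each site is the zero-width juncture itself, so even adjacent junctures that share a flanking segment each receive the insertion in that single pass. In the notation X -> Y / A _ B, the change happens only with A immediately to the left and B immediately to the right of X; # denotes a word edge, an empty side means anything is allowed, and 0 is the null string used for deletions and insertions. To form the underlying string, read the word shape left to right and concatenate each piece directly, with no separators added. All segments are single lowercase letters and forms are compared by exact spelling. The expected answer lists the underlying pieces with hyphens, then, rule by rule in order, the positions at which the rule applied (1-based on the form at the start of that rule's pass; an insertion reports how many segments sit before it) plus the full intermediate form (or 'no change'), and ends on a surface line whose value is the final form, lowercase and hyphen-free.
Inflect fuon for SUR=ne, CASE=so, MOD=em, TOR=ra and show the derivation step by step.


underlying: fuon-rof-far-fa-ide
1. i, u -> 0 / V _: fires at position(s) 13: fuonroffarfade
surface: fuonroffarfade


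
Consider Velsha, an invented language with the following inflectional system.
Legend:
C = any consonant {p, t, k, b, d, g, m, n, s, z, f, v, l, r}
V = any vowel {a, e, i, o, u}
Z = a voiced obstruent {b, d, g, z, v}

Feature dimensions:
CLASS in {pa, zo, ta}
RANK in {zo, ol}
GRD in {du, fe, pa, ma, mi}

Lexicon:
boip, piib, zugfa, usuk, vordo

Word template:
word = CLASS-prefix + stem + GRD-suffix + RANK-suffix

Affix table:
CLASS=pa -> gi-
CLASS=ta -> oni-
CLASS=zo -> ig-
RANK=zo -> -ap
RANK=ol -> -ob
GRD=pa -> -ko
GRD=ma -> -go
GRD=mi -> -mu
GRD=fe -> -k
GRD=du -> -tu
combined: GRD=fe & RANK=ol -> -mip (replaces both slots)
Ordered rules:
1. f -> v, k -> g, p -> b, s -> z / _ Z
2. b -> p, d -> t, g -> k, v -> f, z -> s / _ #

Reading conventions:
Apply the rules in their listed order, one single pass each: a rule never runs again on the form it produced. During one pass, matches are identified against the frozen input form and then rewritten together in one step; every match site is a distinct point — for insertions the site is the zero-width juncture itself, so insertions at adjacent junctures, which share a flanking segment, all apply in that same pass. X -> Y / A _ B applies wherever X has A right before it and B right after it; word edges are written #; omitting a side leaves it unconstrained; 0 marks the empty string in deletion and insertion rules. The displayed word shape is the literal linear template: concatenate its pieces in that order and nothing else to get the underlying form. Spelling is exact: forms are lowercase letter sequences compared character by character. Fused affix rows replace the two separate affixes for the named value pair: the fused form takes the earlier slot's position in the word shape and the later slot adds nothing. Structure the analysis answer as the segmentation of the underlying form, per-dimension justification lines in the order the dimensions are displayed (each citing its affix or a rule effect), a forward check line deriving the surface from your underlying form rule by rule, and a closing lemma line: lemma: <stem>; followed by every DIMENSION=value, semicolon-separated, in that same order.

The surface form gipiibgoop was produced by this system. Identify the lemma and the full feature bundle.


underlying: gi-piib-go-ob
CLASS=pa - signalled by the affix gi-
RANK=ol - signalled by the affix -ob
GRD=ma - signalled by the affix -go
check: gipiibgoob -> gipiibgoob -> gipiibgoop
lemma: piib; CLASS=pa; RANK=ol; GRD=ma
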